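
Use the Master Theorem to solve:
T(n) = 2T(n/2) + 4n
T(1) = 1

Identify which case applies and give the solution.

a=2, b=2, f(n)=4n. log_2(2) = 1. Since c=1 = 1, Case 2 applies: T(n) = Θ(n^log_b(a) · log n) = O(n log n).

Answer: O(n log n) - Case 2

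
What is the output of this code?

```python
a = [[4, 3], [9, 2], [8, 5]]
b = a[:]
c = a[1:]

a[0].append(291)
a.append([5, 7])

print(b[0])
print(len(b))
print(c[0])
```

Key concept: slice with nested mutation.
Step by step:
`a = [[4, 3], [9, 2], [8, 5]]` → a = [[4, 3], [9, 2], [8, 5]]
`b = a[:]` → b = [[4, 3], [9, 2], [8, 5]]
`c = a[1:]` → c = [[9, 2], [8, 5]]
`a[0].append(291)` → a = [[4, 3, 291], [9, 2], [8, 5]]; b = [[4, 3, 291], [9, 2], [8, 5]]
`a.append([5, 7])` → a = [[4, 3, 291], [9, 2], [8, 5], [5, 7]]
`print(b[0])` → prints [4, 3, 291]
`print(len(b))` → prints 3
`print(c[0])` → prints [9, 2]

Answer:
[4, 3, 291]
3
[9, 2]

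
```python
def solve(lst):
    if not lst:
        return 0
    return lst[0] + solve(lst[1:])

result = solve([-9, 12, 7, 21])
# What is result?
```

(-9) + 12 + 7 + 21 + 0 = 31

Answer: 31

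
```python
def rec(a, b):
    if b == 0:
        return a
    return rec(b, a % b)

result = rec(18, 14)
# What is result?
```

rec(18, 14) -> rec(14, 4) -> rec(4, 2) -> rec(2, 0) -> 2

Answer: 2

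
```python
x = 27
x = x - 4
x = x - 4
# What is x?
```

Trace:
`x = 27` → x = 27
`x = x - 4` → x = 23
`x = x - 4` → x = 19
So x = 19

Answer: 19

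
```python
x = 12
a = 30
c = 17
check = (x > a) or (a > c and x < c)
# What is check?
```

Trace:
`x = 12` → x = 12
`a = 30` → a = 30
`c = 17` → c = 17
`check = (x > a) or (a > c and x < c)` → check = True
So check = True

Answer: True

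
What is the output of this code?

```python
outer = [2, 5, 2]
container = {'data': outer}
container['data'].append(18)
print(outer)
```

Key concept: dict holds reference to list.
Step by step:
`outer = [2, 5, 2]` → outer = [2, 5, 2]
`container = {'data': outer}` → container = {'data': [2, 5, 2]}
`container['data'].append(18)` → outer = [2, 5, 2, 18]; container = {'data': [2, 5, 2, 18]}
`print(outer)` → prints [2, 5, 2, 18]

Answer: [2, 5, 2, 18]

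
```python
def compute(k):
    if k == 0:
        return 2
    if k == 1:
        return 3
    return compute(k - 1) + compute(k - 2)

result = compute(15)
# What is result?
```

Build up from base cases: compute(0)=2, compute(1)=3, compute(2)=5, compute(3)=8, compute(4)=13, compute(5)=21, compute(6)=34, ..., compute(15)=2584

Answer: 2584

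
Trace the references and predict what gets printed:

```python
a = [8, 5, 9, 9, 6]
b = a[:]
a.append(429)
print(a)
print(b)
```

Key concept: slice [:] creates copy.
Step by step:
`a = [8, 5, 9, 9, 6]` → a = [8, 5, 9, 9, 6]
`b = a[:]` → b = [8, 5, 9, 9, 6]
`a.append(429)` → a = [8, 5, 9, 9, 6, 429]
`print(a)` → prints [8, 5, 9, 9, 6, 429]
`print(b)` → prints [8, 5, 9, 9, 6]

Answer:
[8, 5, 9, 9, 6, 429]
[8, 5, 9, 9, 6]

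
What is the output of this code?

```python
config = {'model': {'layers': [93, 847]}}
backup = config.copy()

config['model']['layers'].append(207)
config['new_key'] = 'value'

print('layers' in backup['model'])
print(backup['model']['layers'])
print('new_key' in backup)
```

Key concept: shallow copy gotcha with nested dict.
Step by step:
`config = {'model': {'layers': [93, 847]}}` → config = {'model': {'layers': [93, 847]}}
`backup = config.copy()` → backup = {'model': {'layers': [93, 847]}}
`config['model']['layers'].append(207)` → config = {'model': {'layers': [93, 847, 207]}}; backup = {'model': {'layers': [93, 847, 207]}}
`config['new_key'] = 'value'` → config = {'model': {'layers': [93, 847, 207]}, 'new_key': 'value'}
`print('layers' in backup['model'])` → prints True
`print(backup['model']['layers'])` → prints [93, 847, 207]
`print('new_key' in backup)` → prints False

Answer:
True
[93, 847, 207]
False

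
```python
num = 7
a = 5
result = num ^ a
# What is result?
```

Trace:
`num = 7` → num = 7
`a = 5` → a = 5
`result = num ^ a` → result = 2
So result = 2

Answer: 2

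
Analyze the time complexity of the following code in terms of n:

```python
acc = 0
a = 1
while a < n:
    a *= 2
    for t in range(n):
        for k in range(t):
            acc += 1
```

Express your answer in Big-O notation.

Each loop level contributes: log n × n × n. Multiplying the contributions gives O(n^2 log n).

Answer: O(n^2 log n)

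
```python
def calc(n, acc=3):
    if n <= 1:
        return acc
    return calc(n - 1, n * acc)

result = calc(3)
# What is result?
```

Accumulator trace (n, acc): (3, 3) -> (2, 9) -> (1, 18) -> return 18

Answer: 18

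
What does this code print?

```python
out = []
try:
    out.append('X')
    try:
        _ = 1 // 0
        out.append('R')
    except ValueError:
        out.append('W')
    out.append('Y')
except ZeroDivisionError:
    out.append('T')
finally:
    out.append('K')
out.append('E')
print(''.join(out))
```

Execution trace: 'X' (try body) → 'T' (except ZeroDivisionError) → 'K' (finally) → 'E' (after the try/except). Output: XTKE

Answer: XTKE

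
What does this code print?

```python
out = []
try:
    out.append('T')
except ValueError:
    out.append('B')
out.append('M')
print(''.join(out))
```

Execution trace: 'T' (try body, no exception) → 'M' (after the try/except). Output: TM

Answer: TM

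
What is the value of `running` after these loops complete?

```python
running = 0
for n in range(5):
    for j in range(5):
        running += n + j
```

Sum of all n+j for n,j in 5x5
`running` takes the values: 0 → 1 → 3 → 6 → 10 → 11 → 13 → 16 → 20 → 25 → 27 → 30 → 34 → 39 → 45 → 48 → 52 → 57 → 63 → 70 → 74 → 79 → 85 → 92 → 100

Answer: 100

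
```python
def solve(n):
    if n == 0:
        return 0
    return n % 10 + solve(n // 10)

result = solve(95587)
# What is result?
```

Sum of digits of 95587: 7 + 8 + 5 + 5 + 9 = 34

Answer: 34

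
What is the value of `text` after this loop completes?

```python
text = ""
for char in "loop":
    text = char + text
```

Reverse 'loop'
`text` takes the values: "" → "l" → "ol" → "ool" → "pool"

Answer: "pool"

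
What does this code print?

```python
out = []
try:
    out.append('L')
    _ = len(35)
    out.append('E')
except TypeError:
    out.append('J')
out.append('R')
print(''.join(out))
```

Execution trace: 'L' (try body) → 'J' (except TypeError) → 'R' (after the try/except). Output: LJR

Answer: LJR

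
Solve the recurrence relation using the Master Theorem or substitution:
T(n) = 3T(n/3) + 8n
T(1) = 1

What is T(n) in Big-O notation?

By Master Theorem: a=3, b=3, f(n)=8n. Since log_3(3) = 1 and f(n) = Θ(n^1), Case 2 applies. T(n) = O(n log n).

Answer: O(n log n)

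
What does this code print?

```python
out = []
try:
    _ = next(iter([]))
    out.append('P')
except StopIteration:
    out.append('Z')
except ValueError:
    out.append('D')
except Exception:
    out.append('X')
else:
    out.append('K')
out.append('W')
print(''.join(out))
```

Execution trace: 'Z' (except StopIteration) → 'W' (after the try/except). Output: ZW

Answer: ZW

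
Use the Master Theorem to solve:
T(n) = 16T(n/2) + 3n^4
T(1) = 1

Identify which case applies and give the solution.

a=16, b=2, f(n)=3n^4. log_2(16) = 4. Since c=4 = 4, Case 2 applies: T(n) = Θ(n^log_b(a) · log n) = O(n^4 log n).

Answer: O(n^4 log n) - Case 2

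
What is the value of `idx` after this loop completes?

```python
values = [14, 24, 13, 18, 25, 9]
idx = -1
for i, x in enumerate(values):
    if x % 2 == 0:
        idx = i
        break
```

First even number index in [14, 24, 13, 18, 25, 9]
`idx` takes the values: -1 → 0

Answer: 0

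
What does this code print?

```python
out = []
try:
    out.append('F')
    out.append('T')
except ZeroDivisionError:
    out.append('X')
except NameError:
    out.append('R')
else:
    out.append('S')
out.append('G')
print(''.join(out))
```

Execution trace: 'F' (try body) → 'T' (try body, no exception) → 'S' (else) → 'G' (after the try/except). Output: FTSG

Answer: FTSG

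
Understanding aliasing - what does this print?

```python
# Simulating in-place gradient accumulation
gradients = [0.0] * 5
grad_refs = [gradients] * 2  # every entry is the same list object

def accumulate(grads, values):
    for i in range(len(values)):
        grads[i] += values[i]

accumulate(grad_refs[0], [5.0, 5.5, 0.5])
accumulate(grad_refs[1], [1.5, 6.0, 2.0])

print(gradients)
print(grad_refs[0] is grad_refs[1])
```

Key concept: gradient accumulation aliasing.
Step by step:
`gradients = [0.0] * 5` → gradients = [0.0, 0.0, 0.0, 0.0, 0.0]
`grad_refs = [gradients] * 2` → grad_refs = [[0.0, 0.0, 0.0, 0.0, 0.0], [0.0, 0.0, 0.0, 0.0, 0.0]]
`accumulate(grad_refs[0], [5.0, 5.5, 0.5])` → gradients = [5.0, 5.5, 0.5, 0.0, 0.0]; grad_refs = [[5.0, 5.5, 0.5, 0.0, 0.0], [5.0, 5.5, 0.5, 0.0, 0.0]]
`accumulate(grad_refs[1], [1.5, 6.0, 2.0])` → gradients = [6.5, 11.5, 2.5, 0.0, 0.0]; grad_refs = [[6.5, 11.5, 2.5, 0.0, 0.0], [6.5, 11.5, 2.5, 0.0, 0.0]]
`print(gradients)` → prints [6.5, 11.5, 2.5, 0.0, 0.0]
`print(grad_refs[0] is grad_refs[1])` → prints True

Answer:
[6.5, 11.5, 2.5, 0.0, 0.0]
True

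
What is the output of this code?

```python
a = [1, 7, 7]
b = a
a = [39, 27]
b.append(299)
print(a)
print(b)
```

Key concept: rebinding vs mutation: a is rebound to a new list, b still points at the original.
Step by step:
`a = [1, 7, 7]` → a = [1, 7, 7]
`b = a` → b = [1, 7, 7] (same object as a)
`a = [39, 27]` → a = [39, 27]
`b.append(299)` → b = [1, 7, 7, 299]
`print(a)` → prints [39, 27]
`print(b)` → prints [1, 7, 7, 299]

Answer:
[39, 27]
[1, 7, 7, 299]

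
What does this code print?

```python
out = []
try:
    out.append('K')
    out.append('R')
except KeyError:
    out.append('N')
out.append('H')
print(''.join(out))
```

Execution trace: 'K' (try body) → 'R' (try body, no exception) → 'H' (after the try/except). Output: KRH

Answer: KRH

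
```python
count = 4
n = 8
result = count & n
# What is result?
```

Trace:
`count = 4` → count = 4
`n = 8` → n = 8
`result = count & n` → result = 0
So result = 0

Answer: 0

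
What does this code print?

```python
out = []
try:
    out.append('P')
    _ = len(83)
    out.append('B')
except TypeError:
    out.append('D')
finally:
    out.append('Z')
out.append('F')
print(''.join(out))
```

Execution trace: 'P' (try body) → 'D' (except TypeError) → 'Z' (finally) → 'F' (after the try/except). Output: PDZF

Answer: PDZF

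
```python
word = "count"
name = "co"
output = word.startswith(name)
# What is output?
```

Trace:
`word = "count"` → word = 'count'
`name = "co"` → name = 'co'
`output = word.startswith(name)` → output = True
So output = True

Answer: True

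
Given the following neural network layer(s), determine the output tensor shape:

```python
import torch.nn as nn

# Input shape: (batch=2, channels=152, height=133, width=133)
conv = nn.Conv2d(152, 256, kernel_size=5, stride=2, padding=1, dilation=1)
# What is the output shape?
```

Input: (2, 152, 133, 133) -> Output: (2, 256, 66, 66)

Answer: (2, 256, 66, 66)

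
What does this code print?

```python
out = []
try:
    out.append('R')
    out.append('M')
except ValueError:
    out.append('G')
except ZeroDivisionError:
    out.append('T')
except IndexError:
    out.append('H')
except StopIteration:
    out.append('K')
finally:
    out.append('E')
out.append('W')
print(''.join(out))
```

Execution trace: 'R' (try body) → 'M' (try body, no exception) → 'E' (finally) → 'W' (after the try/except). Output: RMEW

Answer: RMEW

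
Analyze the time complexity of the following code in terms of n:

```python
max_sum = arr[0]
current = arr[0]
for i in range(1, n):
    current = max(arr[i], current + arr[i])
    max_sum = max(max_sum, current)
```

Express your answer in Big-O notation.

This is Kadane's algorithm for maximum subarray. Time complexity: O(n).

Answer: O(n)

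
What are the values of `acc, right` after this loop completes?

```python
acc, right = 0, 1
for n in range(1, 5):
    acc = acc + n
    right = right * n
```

Sum and factorial of 1 to 4
`acc, right` takes the values: (0, 1) → (1, 1) → (3, 1) → (3, 2) → (6, 2) → (6, 6) → (10, 6) → (10, 24)

Answer: 10, 24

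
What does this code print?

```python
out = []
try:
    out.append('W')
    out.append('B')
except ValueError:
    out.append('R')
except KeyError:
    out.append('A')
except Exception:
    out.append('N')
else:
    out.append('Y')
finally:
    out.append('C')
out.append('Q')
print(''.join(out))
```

Execution trace: 'W' (try body) → 'B' (try body, no exception) → 'Y' (else) → 'C' (finally) → 'Q' (after the try/except). Output: WBYCQ

Answer: WBYCQ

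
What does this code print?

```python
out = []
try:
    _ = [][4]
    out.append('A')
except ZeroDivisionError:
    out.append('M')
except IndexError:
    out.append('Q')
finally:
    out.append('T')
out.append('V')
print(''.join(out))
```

Execution trace: 'Q' (except IndexError) → 'T' (finally) → 'V' (after the try/except). Output: QTV

Answer: QTV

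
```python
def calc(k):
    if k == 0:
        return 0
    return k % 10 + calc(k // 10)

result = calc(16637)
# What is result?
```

Sum of digits of 16637: 7 + 3 + 6 + 6 + 1 = 23

Answer: 23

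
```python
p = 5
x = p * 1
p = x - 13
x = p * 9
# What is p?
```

Trace:
`p = 5` → p = 5
`x = p * 1` → x = 5
`p = x - 13` → p = -8
`x = p * 9` → x = -72
So p = -8

Answer: -8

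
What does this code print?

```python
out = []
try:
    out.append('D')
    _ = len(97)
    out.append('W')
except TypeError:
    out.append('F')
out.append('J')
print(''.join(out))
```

Execution trace: 'D' (try body) → 'F' (except TypeError) → 'J' (after the try/except). Output: DFJ

Answer: DFJ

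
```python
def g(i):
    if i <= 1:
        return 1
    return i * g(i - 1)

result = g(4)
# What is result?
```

g(4) = 4 * 3 * 2 * 1 = 24

Answer: 24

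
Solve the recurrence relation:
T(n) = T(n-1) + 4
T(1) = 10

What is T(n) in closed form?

Unrolling: T(n) = T(1) + 4·(n-1) = 10 + 4(n-1) = 4n + 6.

Answer: T(n) = 4n + 6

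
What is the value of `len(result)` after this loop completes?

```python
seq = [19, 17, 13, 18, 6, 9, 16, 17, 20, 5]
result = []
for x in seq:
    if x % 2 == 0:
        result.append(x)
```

Count even numbers in [19, 17, 13, 18, 6, 9, 16, 17, 20, 5]
`result` takes the values: [] → [18] → [18, 6] → [18, 6, 16] → [18, 6, 16, 20]
So `len(result)` = 4

Answer: 4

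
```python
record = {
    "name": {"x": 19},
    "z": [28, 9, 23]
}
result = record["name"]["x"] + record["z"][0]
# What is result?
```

Trace:
`record = { ...` → record = {'name': {'x': 19}, 'z': [28, 9, 23]}
`result = record["name"]["x"] + record["z"][0]` → result = 47
So result = 47

Answer: 47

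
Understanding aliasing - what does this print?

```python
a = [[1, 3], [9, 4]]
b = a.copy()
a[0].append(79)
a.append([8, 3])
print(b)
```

Key concept: shallow copy with nested lists.
Step by step:
`a = [[1, 3], [9, 4]]` → a = [[1, 3], [9, 4]]
`b = a.copy()` → b = [[1, 3], [9, 4]]
`a[0].append(79)` → a = [[1, 3, 79], [9, 4]]; b = [[1, 3, 79], [9, 4]]
`a.append([8, 3])` → a = [[1, 3, 79], [9, 4], [8, 3]]
`print(b)` → prints [[1, 3, 79], [9, 4]]

Answer: [[1, 3, 79], [9, 4]]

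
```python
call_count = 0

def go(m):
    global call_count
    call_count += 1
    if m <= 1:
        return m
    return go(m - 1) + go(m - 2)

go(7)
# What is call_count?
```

Calls(m) = 1 + Calls(m-1) + Calls(m-2); Calls(0)=Calls(1)=1. For m=7 this gives 41.

Answer: 41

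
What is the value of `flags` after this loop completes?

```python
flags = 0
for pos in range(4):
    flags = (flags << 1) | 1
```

Build 4 consecutive 1-bits: 0b1111
`flags` takes the values: 0 → 1 → 3 → 7 → 15

Answer: 15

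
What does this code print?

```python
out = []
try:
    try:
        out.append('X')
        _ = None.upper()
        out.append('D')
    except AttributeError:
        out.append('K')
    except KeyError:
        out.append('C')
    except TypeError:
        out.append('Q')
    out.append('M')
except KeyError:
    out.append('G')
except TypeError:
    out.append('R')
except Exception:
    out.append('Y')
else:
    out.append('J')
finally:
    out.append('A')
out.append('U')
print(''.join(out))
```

Execution trace: 'X' (inner try body) → 'K' (inner except AttributeError) → 'M' (try body, no exception) → 'J' (else) → 'A' (finally) → 'U' (after the try/except). Output: XKMJAU

Answer: XKMJAU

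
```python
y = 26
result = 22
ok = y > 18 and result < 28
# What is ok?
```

Trace:
`y = 26` → y = 26
`result = 22` → result = 22
`ok = y > 18 and result < 28` → ok = True
So ok = True

Answer: True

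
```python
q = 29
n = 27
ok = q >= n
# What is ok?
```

Trace:
`q = 29` → q = 29
`n = 27` → n = 27
`ok = q >= n` → ok = True
So ok = True

Answer: True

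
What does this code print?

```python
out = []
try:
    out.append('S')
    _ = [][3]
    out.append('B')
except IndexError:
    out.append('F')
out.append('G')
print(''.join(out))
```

Execution trace: 'S' (try body) → 'F' (except IndexError) → 'G' (after the try/except). Output: SFG

Answer: SFG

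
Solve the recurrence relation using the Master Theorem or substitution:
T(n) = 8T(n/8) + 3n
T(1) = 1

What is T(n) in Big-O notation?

By Master Theorem: a=8, b=8, f(n)=3n. Since log_8(8) = 1 and f(n) = Θ(n^1), Case 2 applies. T(n) = O(n log n).

Answer: O(n log n)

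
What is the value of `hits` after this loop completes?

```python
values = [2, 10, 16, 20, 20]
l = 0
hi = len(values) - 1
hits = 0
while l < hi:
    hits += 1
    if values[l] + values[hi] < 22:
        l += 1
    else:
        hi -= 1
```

Steps to find pair summing to 22
`hits` takes the values: 0 → 1 → 2 → 3 → 4

Answer: 4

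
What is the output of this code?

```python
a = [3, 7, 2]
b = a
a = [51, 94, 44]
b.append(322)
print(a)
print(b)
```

Key concept: rebinding vs mutation: a is rebound to a new list, b still points at the original.
Step by step:
`a = [3, 7, 2]` → a = [3, 7, 2]
`b = a` → b = [3, 7, 2] (same object as a)
`a = [51, 94, 44]` → a = [51, 94, 44]
`b.append(322)` → b = [3, 7, 2, 322]
`print(a)` → prints [51, 94, 44]
`print(b)` → prints [3, 7, 2, 322]

Answer:
[51, 94, 44]
[3, 7, 2, 322]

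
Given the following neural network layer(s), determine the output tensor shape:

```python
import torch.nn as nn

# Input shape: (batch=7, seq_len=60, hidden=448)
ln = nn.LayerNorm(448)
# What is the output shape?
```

Input: (7, 60, 448) -> Output: (7, 60, 448)

Answer: (7, 60, 448)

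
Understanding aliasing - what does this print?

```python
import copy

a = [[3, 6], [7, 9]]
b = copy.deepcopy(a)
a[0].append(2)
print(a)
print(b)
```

Key concept: deep copy is fully independent.
Step by step:
`a = [[3, 6], [7, 9]]` → a = [[3, 6], [7, 9]]
`b = copy.deepcopy(a)` → b = [[3, 6], [7, 9]]
`a[0].append(2)` → a = [[3, 6, 2], [7, 9]]
`print(a)` → prints [[3, 6, 2], [7, 9]]
`print(b)` → prints [[3, 6], [7, 9]]

Answer:
[[3, 6, 2], [7, 9]]
[[3, 6], [7, 9]]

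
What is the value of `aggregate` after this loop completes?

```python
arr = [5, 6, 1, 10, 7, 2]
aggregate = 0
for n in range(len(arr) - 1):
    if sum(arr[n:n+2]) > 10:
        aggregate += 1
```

Count windows with sum > 10
`aggregate` takes the values: 0 → 1 → 2 → 3

Answer: 3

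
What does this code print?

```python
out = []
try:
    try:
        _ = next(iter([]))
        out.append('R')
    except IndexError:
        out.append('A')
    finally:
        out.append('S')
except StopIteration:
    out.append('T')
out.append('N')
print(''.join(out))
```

Execution trace: 'S' (finally) → 'T' (outer except StopIteration) → 'N' (after the try/except). Output: STN

Answer: STN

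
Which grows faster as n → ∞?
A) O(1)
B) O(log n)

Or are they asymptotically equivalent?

O(1) vs O(log n): Higher order terms dominate.

Answer: B) O(log n) grows faster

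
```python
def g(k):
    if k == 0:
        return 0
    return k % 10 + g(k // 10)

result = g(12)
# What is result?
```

Sum of digits of 12: 2 + 1 = 3

Answer: 3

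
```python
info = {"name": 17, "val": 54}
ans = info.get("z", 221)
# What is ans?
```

Trace:
`info = {"name": 17, "val": 54}` → info = {'name': 17, 'val': 54}
`ans = info.get("z", 221)` → ans = 221
So ans = 221

Answer: 221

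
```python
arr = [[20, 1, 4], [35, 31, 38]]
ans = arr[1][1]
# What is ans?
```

Trace:
`arr = [[20, 1, 4], [35, 31, 38]]` → arr = [[20, 1, 4], [35, 31, 38]]
`ans = arr[1][1]` → ans = 31
So ans = 31

Answer: 31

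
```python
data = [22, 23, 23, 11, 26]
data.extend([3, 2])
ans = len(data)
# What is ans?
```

Trace:
`data = [22, 23, 23, 11, 26]` → data = [22, 23, 23, 11, 26]
`data.extend([3, 2])` → data = [22, 23, 23, 11, 26, 3, 2]
`ans = len(data)` → ans = 7
So ans = 7

Answer: 7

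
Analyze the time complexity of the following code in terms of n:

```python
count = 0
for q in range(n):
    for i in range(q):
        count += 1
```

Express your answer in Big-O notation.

Each loop level contributes: n × n. Multiplying the contributions gives O(n^2).

Answer: O(n^2)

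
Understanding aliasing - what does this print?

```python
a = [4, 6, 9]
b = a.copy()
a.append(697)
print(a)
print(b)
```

Key concept: list.copy() creates independent copy.
Step by step:
`a = [4, 6, 9]` → a = [4, 6, 9]
`b = a.copy()` → b = [4, 6, 9]
`a.append(697)` → a = [4, 6, 9, 697]
`print(a)` → prints [4, 6, 9, 697]
`print(b)` → prints [4, 6, 9]

Answer:
[4, 6, 9, 697]
[4, 6, 9]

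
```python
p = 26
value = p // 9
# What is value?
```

Trace:
`p = 26` → p = 26
`value = p // 9` → value = 2
So value = 2

Answer: 2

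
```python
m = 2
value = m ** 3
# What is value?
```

Trace:
`m = 2` → m = 2
`value = m ** 3` → value = 8
So value = 8

Answer: 8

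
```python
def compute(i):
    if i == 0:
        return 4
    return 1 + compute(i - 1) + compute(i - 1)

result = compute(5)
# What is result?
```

compute(i) = 1 + 2·compute(i-1), compute(0)=4. Closed form: (4+1)·2^5 - 1 = 159.

Answer: 159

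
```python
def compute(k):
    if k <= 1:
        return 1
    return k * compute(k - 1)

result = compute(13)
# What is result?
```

compute(13) = 13 * 12 * 11 * 10 * 9 * 8 * 7 * 6 * 5 * 4 * 3 * 2 * 1 = 6227020800

Answer: 6227020800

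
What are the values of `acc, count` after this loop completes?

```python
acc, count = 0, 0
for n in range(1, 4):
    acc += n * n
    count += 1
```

Sum of squares and count
`acc, count` takes the values: (0, 0) → (1, 0) → (1, 1) → (5, 1) → (5, 2) → (14, 2) → (14, 3)

Answer: 14, 3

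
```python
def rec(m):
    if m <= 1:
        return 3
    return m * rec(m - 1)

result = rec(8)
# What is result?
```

rec(8) = 8 * 7 * 6 * 5 * 4 * 3 * 2 * 3 = 120960

Answer: 120960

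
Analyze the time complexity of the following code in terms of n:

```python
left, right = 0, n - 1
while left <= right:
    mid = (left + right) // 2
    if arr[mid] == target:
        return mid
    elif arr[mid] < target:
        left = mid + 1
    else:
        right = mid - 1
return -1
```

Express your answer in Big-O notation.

This is Binary search in a sorted array. Time complexity: O(log n).

Answer: O(log n)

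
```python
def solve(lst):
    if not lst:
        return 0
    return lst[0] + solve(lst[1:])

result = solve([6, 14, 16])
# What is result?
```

6 + 14 + 16 + 0 = 36

Answer: 36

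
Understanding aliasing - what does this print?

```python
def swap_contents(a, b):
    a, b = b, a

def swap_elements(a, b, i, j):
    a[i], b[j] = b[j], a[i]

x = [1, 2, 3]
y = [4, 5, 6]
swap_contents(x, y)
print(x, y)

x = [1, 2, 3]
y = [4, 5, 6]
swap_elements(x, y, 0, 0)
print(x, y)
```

Key concept: parameter rebinding vs mutation.
Step by step:
`x = [1, 2, 3]` → x = [1, 2, 3]
`y = [4, 5, 6]` → y = [4, 5, 6]
`swap_contents(x, y)` → no visible change to tracked variables
`print(x, y)` → prints [1, 2, 3] [4, 5, 6]
`x = [1, 2, 3]` → x = [1, 2, 3]
`y = [4, 5, 6]` → y = [4, 5, 6]
`swap_elements(x, y, 0, 0)` → x = [4, 2, 3]; y = [1, 5, 6]
`print(x, y)` → prints [4, 2, 3] [1, 5, 6]

Answer:
[1, 2, 3] [4, 5, 6]
[4, 2, 3] [1, 5, 6]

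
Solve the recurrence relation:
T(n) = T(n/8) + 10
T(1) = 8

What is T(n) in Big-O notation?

Each step divides n by 8 and adds 10. After log_8(n) steps we reach T(1)=8. So T(n) = 10·log_8(n) + 8 = O(log n).

Answer: O(log n)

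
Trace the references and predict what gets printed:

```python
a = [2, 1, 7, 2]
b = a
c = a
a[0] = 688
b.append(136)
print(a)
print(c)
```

Key concept: multiple aliases.
Step by step:
`a = [2, 1, 7, 2]` → a = [2, 1, 7, 2]
`b = a` → b = [2, 1, 7, 2] (same object as a)
`c = a` → c = [2, 1, 7, 2] (same object as a, b)
`a[0] = 688` → a = [688, 1, 7, 2] (same object as b, c); b = [688, 1, 7, 2] (same object as a, c); c = [688, 1, 7, 2] (same object as a, b)
`b.append(136)` → a = [688, 1, 7, 2, 136] (same object as b, c); b = [688, 1, 7, 2, 136] (same object as a, c); c = [688, 1, 7, 2, 136] (same object as a, b)
`print(a)` → prints [688, 1, 7, 2, 136]
`print(c)` → prints [688, 1, 7, 2, 136]

Answer:
[688, 1, 7, 2, 136]
[688, 1, 7, 2, 136]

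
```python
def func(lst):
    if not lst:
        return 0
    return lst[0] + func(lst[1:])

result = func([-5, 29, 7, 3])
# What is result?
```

(-5) + 29 + 7 + 3 + 0 = 34

Answer: 34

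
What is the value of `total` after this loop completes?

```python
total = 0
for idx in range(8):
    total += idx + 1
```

Start at 0, add 1 to 8 = 36
`total` takes the values: 0 → 1 → 3 → 6 → 10 → 15 → 21 → 28 → 36

Answer: 36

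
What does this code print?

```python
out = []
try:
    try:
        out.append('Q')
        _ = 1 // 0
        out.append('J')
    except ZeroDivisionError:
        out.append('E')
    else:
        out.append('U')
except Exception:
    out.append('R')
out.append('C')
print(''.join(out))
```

Execution trace: 'Q' (inner try body) → 'E' (inner except ZeroDivisionError) → 'C' (after the try/except). Output: QEC

Answer: QEC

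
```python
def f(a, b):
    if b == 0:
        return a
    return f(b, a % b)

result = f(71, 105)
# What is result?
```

f(71, 105) -> f(105, 71) -> f(71, 34) -> f(34, 3) -> f(3, 1) -> f(1, 0) -> 1

Answer: 1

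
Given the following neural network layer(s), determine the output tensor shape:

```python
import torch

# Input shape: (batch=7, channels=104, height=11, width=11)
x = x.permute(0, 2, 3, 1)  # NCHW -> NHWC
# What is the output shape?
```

Input: (7, 104, 11, 11) -> Output: (7, 11, 11, 104)

Answer: (7, 11, 11, 104)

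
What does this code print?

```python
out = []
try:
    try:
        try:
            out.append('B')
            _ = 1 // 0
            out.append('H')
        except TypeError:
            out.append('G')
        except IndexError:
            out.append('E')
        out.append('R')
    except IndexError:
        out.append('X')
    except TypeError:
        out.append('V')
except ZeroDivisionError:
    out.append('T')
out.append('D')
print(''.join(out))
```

Execution trace: 'B' (inner try body) → 'T' (outer except ZeroDivisionError) → 'D' (after the try/except). Output: BTD

Answer: BTD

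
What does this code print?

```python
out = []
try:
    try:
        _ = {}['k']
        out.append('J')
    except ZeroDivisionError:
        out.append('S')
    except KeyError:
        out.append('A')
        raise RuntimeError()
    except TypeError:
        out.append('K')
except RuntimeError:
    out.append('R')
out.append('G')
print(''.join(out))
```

Execution trace: 'A' (inner except KeyError) → 'R' (outer except RuntimeError) → 'G' (after the try/except). Output: ARG

Answer: ARG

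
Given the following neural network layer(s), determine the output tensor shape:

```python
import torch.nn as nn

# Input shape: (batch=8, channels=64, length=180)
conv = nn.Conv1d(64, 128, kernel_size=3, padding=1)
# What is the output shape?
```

Input: (8, 64, 180) -> Output: (8, 128, 180)

Answer: (8, 128, 180)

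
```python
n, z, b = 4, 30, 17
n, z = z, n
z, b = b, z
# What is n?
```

Trace:
`n, z, b = 4, 30, 17` → n = 4; z = 30; b = 17
`n, z = z, n` → n = 30; z = 4
`z, b = b, z` → z = 17; b = 4
So n = 30

Answer: 30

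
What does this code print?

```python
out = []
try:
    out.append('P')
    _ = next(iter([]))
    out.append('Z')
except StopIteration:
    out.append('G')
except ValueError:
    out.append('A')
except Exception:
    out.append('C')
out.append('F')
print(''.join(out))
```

Execution trace: 'P' (try body) → 'G' (except StopIteration) → 'F' (after the try/except). Output: PGF

Answer: PGF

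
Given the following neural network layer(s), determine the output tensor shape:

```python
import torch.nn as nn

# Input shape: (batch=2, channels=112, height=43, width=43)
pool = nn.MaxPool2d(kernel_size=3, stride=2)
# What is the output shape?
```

Input: (2, 112, 43, 43) -> Output: (2, 112, 21, 21)

Answer: (2, 112, 21, 21)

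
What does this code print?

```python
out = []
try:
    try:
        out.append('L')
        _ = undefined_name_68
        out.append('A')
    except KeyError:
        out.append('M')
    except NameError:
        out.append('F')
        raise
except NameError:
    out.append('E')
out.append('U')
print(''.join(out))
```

Execution trace: 'L' (inner try body) → 'F' (inner except NameError) → 'E' (outer except NameError) → 'U' (after the try/except). Output: LFEU

Answer: LFEU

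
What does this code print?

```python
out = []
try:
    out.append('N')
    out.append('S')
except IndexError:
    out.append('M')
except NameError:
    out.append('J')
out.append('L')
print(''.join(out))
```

Execution trace: 'N' (try body) → 'S' (try body, no exception) → 'L' (after the try/except). Output: NSL

Answer: NSL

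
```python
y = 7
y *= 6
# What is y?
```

Trace:
`y = 7` → y = 7
`y *= 6` → y = 42
So y = 42

Answer: 42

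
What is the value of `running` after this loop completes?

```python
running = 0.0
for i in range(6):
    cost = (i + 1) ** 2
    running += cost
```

Sum of squared losses 1² + 2² + ... + 6²
`running` takes the values: 0.0 → 1.0 → 5.0 → 14.0 → 30.0 → 55.0 → 91.0

Answer: 91.0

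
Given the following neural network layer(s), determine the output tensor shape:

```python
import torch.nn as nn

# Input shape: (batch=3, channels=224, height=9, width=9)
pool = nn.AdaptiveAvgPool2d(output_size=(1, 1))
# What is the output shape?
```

Input: (3, 224, 9, 9) -> Output: (3, 224, 1, 1)

Answer: (3, 224, 1, 1)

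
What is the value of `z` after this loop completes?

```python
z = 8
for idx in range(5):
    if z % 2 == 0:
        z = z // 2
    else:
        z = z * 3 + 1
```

Collatz-style transformation from 8
`z` takes the values: 8 → 4 → 2 → 1 → 4 → 2

Answer: 2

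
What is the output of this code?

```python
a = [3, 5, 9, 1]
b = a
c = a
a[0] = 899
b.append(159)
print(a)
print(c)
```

Key concept: multiple aliases.
Step by step:
`a = [3, 5, 9, 1]` → a = [3, 5, 9, 1]
`b = a` → b = [3, 5, 9, 1] (same object as a)
`c = a` → c = [3, 5, 9, 1] (same object as a, b)
`a[0] = 899` → a = [899, 5, 9, 1] (same object as b, c); b = [899, 5, 9, 1] (same object as a, c); c = [899, 5, 9, 1] (same object as a, b)
`b.append(159)` → a = [899, 5, 9, 1, 159] (same object as b, c); b = [899, 5, 9, 1, 159] (same object as a, c); c = [899, 5, 9, 1, 159] (same object as a, b)
`print(a)` → prints [899, 5, 9, 1, 159]
`print(c)` → prints [899, 5, 9, 1, 159]

Answer:
[899, 5, 9, 1, 159]
[899, 5, 9, 1, 159]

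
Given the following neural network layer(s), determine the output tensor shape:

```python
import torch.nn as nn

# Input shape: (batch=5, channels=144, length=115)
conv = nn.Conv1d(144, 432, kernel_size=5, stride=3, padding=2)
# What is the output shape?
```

Input: (5, 144, 115) -> Output: (5, 432, 39)

Answer: (5, 432, 39)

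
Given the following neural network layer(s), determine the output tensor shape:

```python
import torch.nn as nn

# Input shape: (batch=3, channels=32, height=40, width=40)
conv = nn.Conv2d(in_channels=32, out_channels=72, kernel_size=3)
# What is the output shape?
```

Input: (3, 32, 40, 40) -> Output: (3, 72, 38, 38)

Answer: (3, 72, 38, 38)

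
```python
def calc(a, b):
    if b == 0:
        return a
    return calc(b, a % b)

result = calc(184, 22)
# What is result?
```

calc(184, 22) -> calc(22, 8) -> calc(8, 6) -> calc(6, 2) -> calc(2, 0) -> 2

Answer: 2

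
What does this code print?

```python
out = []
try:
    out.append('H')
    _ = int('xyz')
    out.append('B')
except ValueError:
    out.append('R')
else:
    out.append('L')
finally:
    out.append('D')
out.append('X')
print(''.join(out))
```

Execution trace: 'H' (try body) → 'R' (except ValueError) → 'D' (finally) → 'X' (after the try/except). Output: HRDX

Answer: HRDX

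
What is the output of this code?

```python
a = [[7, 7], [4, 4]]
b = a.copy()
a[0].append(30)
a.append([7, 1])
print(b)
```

Key concept: shallow copy with nested lists.
Step by step:
`a = [[7, 7], [4, 4]]` → a = [[7, 7], [4, 4]]
`b = a.copy()` → b = [[7, 7], [4, 4]]
`a[0].append(30)` → a = [[7, 7, 30], [4, 4]]; b = [[7, 7, 30], [4, 4]]
`a.append([7, 1])` → a = [[7, 7, 30], [4, 4], [7, 1]]
`print(b)` → prints [[7, 7, 30], [4, 4]]

Answer: [[7, 7, 30], [4, 4]]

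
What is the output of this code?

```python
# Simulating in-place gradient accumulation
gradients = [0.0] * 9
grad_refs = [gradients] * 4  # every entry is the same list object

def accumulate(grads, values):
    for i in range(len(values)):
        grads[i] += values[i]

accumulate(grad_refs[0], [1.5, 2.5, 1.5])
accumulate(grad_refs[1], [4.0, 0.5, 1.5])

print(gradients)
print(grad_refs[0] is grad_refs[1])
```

Key concept: gradient accumulation aliasing.
Step by step:
`gradients = [0.0] * 9` → gradients = [0.0, 0.0, 0.0, 0.0, 0.0, 0.0, 0.0, 0.0, 0.0]
`grad_refs = [gradients] * 4` → grad_refs = [[0.0, 0.0, 0.0, 0.0, 0.0, 0.0, 0.0, 0.0, 0.0], [0.0, 0.0, 0.0, 0.0, 0.0, 0.0, 0.0, 0.0, 0.0], [0.0, 0.0, 0.0, 0.0, 0.0, 0.0, 0.0, 0.0, 0.0], [0.0, 0.0, 0.0, 0.0, 0.0, 0.0, 0.0, 0.0, 0.0]]
`accumulate(grad_refs[0], [1.5, 2.5, 1.5])` → gradients = [1.5, 2.5, 1.5, 0.0, 0.0, 0.0, 0.0, 0.0, 0.0]; grad_refs = [[1.5, 2.5, 1.5, 0.0, 0.0, 0.0, 0.0, 0.0, 0.0], [1.5, 2.5, 1.5, 0.0, 0.0, 0.0, 0.0, 0.0, 0.0], [1.5, 2.5, 1.5, 0.0, 0.0, 0.0, 0.0, 0.0, 0.0], [1.5, 2.5, 1.5, 0.0, 0.0, 0.0, 0.0, 0.0, 0.0]]
`accumulate(grad_refs[1], [4.0, 0.5, 1.5])` → gradients = [5.5, 3.0, 3.0, 0.0, 0.0, 0.0, 0.0, 0.0, 0.0]; grad_refs = [[5.5, 3.0, 3.0, 0.0, 0.0, 0.0, 0.0, 0.0, 0.0], [5.5, 3.0, 3.0, 0.0, 0.0, 0.0, 0.0, 0.0, 0.0], [5.5, 3.0, 3.0, 0.0, 0.0, 0.0, 0.0, 0.0, 0.0], [5.5, 3.0, 3.0, 0.0, 0.0, 0.0, 0.0, 0.0, 0.0]]
`print(gradients)` → prints [5.5, 3.0, 3.0, 0.0, 0.0, 0.0, 0.0, 0.0, 0.0]
`print(grad_refs[0] is grad_refs[1])` → prints True

Answer:
[5.5, 3.0, 3.0, 0.0, 0.0, 0.0, 0.0, 0.0, 0.0]
True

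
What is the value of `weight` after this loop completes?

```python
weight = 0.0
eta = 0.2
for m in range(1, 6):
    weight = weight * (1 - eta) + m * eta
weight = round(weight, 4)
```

Moving average with lr=0.2
`weight` takes the values: 0.0 → 0.2 → 0.56 → 1.048 → 1.6384 → 2.31072 → 2.3107

Answer: 2.3107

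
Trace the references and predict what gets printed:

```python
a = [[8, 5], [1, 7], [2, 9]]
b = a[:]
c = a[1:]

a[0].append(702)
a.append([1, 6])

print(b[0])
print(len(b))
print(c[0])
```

Key concept: slice with nested mutation.
Step by step:
`a = [[8, 5], [1, 7], [2, 9]]` → a = [[8, 5], [1, 7], [2, 9]]
`b = a[:]` → b = [[8, 5], [1, 7], [2, 9]]
`c = a[1:]` → c = [[1, 7], [2, 9]]
`a[0].append(702)` → a = [[8, 5, 702], [1, 7], [2, 9]]; b = [[8, 5, 702], [1, 7], [2, 9]]
`a.append([1, 6])` → a = [[8, 5, 702], [1, 7], [2, 9], [1, 6]]
`print(b[0])` → prints [8, 5, 702]
`print(len(b))` → prints 3
`print(c[0])` → prints [1, 7]

Answer:
[8, 5, 702]
3
[1, 7]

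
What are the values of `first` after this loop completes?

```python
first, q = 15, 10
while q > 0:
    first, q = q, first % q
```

GCD of 15 and 10
`first` takes the values: 15 → 10 → 5

Answer: 5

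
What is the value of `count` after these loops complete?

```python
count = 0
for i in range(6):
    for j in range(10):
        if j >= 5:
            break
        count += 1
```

Inner breaks at 5, outer runs 6 times
`count` takes the values: 0 → 1 → 2 → 3 → 4 → 5 → 6 → 7 → 8 → 9 → 10 → 11 → 12 → 13 → 14 → 15 → 16 → 17 → 18 → 19 → 20 → 21 → 22 → 23 → 24 → 25 → 26 → 27 → 28 → 29 → 30

Answer: 30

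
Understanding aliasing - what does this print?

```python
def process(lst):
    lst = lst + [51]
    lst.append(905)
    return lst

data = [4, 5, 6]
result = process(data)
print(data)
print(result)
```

Key concept: rebinding parameter vs mutation.
Step by step:
`data = [4, 5, 6]` → data = [4, 5, 6]
`result = process(data)` → result = [4, 5, 6, 51, 905]
`print(data)` → prints [4, 5, 6]
`print(result)` → prints [4, 5, 6, 51, 905]

Answer:
[4, 5, 6]
[4, 5, 6, 51, 905]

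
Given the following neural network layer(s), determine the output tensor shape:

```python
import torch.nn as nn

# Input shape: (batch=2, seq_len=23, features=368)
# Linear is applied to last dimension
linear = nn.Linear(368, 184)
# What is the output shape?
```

Input: (2, 23, 368) -> Output: (2, 23, 184)

Answer: (2, 23, 184)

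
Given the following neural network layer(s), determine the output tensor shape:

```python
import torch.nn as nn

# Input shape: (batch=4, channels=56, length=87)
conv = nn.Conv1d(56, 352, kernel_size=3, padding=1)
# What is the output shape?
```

Input: (4, 56, 87) -> Output: (4, 352, 87)

Answer: (4, 352, 87)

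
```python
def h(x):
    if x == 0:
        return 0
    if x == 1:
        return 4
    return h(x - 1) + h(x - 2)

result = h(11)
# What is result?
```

Build up from base cases: h(0)=0, h(1)=4, h(2)=4, h(3)=8, h(4)=12, h(5)=20, h(6)=32, ..., h(11)=356

Answer: 356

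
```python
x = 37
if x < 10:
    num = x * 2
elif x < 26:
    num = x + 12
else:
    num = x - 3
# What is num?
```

Trace:
`x = 37` → x = 37
`if x < 10: ...` → x < 10 is False, x < 26 is False, take else branch → num = 34
So num = 34

Answer: 34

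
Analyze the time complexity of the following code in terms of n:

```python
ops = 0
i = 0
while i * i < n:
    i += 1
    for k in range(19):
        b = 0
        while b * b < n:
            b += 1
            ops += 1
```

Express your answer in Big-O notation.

Each loop level contributes: √n × 1 × √n. Multiplying the contributions gives O(n).

Answer: O(n)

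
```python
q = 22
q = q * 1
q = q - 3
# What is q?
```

Trace:
`q = 22` → q = 22
`q = q * 1` → q = 22
`q = q - 3` → q = 19
So q = 19

Answer: 19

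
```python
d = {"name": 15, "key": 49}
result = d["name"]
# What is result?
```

Trace:
`d = {"name": 15, "key": 49}` → d = {'name': 15, 'key': 49}
`result = d["name"]` → result = 15
So result = 15

Answer: 15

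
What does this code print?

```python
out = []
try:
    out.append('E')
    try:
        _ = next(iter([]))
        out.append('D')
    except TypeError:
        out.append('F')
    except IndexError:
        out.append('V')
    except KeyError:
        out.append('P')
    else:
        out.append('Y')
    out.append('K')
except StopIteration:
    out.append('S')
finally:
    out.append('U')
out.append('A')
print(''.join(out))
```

Execution trace: 'E' (try body) → 'S' (except StopIteration) → 'U' (finally) → 'A' (after the try/except). Output: ESUA

Answer: ESUA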